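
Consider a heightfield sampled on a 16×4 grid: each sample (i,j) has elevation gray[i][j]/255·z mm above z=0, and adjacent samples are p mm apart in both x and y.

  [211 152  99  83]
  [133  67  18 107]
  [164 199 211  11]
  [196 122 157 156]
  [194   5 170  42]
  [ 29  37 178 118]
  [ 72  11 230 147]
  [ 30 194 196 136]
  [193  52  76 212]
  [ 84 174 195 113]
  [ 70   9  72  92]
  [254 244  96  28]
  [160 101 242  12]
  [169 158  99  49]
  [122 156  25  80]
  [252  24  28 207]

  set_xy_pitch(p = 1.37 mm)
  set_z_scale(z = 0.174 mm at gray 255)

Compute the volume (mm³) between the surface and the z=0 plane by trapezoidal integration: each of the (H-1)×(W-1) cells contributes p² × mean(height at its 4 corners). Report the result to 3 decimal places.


6.942

height_mm = gray/255 × 0.174; cell vol = 1.37² × mean(4 corners)
unit = 1.37² × 0.174 / (4×255) = 0.000320177 mm³ per gray-sum
row 0: Σ corner-gray over 3 cells = 1206  → 0.3861
row 1: Σ corner-gray over 3 cells = 1405  → 0.4498
row 2: Σ corner-gray over 3 cells = 1905  → 0.6099
row 3: Σ corner-gray over 3 cells = 1496  → 0.4790
row 4: Σ corner-gray over 3 cells = 1163  → 0.3724
row 5: Σ corner-gray over 3 cells = 1278  → 0.4092
row 6: Σ corner-gray over 3 cells = 1647  → 0.5273
row 7: Σ corner-gray over 3 cells = 1607  → 0.5145
row 8: Σ corner-gray over 3 cells = 1596  → 0.5110
row 9: Σ corner-gray over 3 cells = 1259  → 0.4031
row 10: Σ corner-gray over 3 cells = 1286  → 0.4117
row 11: Σ corner-gray over 3 cells = 1820  → 0.5827
row 12: Σ corner-gray over 3 cells = 1590  → 0.5091
row 13: Σ corner-gray over 3 cells = 1296  → 0.4149
row 14: Σ corner-gray over 3 cells = 1127  → 0.3608
Σ rows: total corner-gray = 21681  → 6.9418 mm³


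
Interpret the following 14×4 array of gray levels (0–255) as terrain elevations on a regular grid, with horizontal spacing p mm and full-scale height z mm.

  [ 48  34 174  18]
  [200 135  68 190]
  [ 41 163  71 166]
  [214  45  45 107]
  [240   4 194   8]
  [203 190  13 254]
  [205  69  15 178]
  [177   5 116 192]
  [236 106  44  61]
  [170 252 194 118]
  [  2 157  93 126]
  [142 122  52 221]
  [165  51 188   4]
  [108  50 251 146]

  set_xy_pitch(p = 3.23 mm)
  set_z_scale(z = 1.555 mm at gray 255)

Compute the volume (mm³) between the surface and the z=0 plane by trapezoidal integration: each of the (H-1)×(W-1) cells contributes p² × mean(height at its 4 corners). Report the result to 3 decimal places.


height_mm = gray/255 × 1.555; cell vol = 3.23² × mean(4 corners)
unit = 3.23² × 1.555 / (4×255) = 0.0159051 mm³ per gray-sum
row 0: Σ corner-gray over 3 cells = 1278  → 20.3267
row 1: Σ corner-gray over 3 cells = 1471  → 23.3963
row 2: Σ corner-gray over 3 cells = 1176  → 18.7043
row 3: Σ corner-gray over 3 cells = 1145  → 18.2113
row 4: Σ corner-gray over 3 cells = 1507  → 23.9689
row 5: Σ corner-gray over 3 cells = 1414  → 22.4898
row 6: Σ corner-gray over 3 cells = 1162  → 18.4817
row 7: Σ corner-gray over 3 cells = 1208  → 19.2133
row 8: Σ corner-gray over 3 cells = 1777  → 28.2633
row 9: Σ corner-gray over 3 cells = 1808  → 28.7563
row 10: Σ corner-gray over 3 cells = 1339  → 21.2969
row 11: Σ corner-gray over 3 cells = 1358  → 21.5991
row 12: Σ corner-gray over 3 cells = 1503  → 23.9053
Σ rows: total corner-gray = 18146  → 288.6132 mm³

288.613


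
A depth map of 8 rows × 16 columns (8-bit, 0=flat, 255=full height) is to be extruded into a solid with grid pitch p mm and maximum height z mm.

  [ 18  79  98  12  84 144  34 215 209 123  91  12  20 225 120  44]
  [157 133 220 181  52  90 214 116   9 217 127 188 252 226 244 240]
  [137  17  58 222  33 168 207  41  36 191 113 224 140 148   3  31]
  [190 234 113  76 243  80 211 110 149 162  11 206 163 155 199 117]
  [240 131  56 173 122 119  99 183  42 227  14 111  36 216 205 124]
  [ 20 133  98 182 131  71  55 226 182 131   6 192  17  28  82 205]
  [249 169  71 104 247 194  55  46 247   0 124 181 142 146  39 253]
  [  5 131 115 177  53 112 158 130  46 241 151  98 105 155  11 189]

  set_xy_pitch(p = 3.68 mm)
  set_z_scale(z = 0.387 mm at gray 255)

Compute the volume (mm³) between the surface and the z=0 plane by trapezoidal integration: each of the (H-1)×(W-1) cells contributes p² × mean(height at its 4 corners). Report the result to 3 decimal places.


height_mm = gray/255 × 0.387; cell vol = 3.68² × mean(4 corners)
unit = 3.68² × 0.387 / (4×255) = 0.00513815 mm³ per gray-sum
row 0: Σ corner-gray over 15 cells = 7929  → 40.7404
row 1: Σ corner-gray over 15 cells = 8305  → 42.6723
row 2: Σ corner-gray over 15 cells = 7901  → 40.5965
row 3: Σ corner-gray over 15 cells = 8363  → 42.9703
row 4: Σ corner-gray over 15 cells = 7125  → 36.6093
row 5: Σ corner-gray over 15 cells = 7325  → 37.6369
row 6: Σ corner-gray over 15 cells = 7592  → 39.0088
Σ rows: total corner-gray = 54540  → 280.2345 mm³

280.234


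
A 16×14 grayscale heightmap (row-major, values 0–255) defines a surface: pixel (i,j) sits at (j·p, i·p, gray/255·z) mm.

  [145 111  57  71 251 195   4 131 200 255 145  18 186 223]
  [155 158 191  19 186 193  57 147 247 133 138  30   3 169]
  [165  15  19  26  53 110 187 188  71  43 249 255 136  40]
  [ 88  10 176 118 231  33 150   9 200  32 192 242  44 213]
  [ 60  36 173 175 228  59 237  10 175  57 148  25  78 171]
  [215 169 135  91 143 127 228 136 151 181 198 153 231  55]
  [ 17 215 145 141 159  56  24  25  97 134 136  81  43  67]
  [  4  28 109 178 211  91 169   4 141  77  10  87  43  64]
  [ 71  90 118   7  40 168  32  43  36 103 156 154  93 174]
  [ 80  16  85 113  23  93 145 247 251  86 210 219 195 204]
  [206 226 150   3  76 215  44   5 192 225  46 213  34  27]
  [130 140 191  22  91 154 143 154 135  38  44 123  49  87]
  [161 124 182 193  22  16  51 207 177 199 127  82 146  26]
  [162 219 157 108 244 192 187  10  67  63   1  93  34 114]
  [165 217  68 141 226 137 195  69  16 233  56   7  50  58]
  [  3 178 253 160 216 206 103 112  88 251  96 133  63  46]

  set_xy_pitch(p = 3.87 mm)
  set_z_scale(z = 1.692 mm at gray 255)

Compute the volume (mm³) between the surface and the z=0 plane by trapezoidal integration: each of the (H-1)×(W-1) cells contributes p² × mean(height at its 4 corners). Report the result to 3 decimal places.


height_mm = gray/255 × 1.692; cell vol = 3.87² × mean(4 corners)
unit = 3.87² × 1.692 / (4×255) = 0.024844 mm³ per gray-sum
row 0: Σ corner-gray over 13 cells = 6944  → 172.5170
row 1: Σ corner-gray over 13 cells = 6237  → 154.9522
row 2: Σ corner-gray over 13 cells = 6084  → 151.1511
row 3: Σ corner-gray over 13 cells = 6208  → 154.2318
row 4: Σ corner-gray over 13 cells = 7189  → 178.6038
row 5: Σ corner-gray over 13 cells = 6752  → 167.7469
row 6: Σ corner-gray over 13 cells = 4960  → 123.2264
row 7: Σ corner-gray over 13 cells = 4689  → 116.4937
row 8: Σ corner-gray over 13 cells = 5975  → 148.4431
row 9: Σ corner-gray over 13 cells = 6741  → 167.4736
row 10: Σ corner-gray over 13 cells = 5876  → 145.9835
row 11: Σ corner-gray over 13 cells = 6024  → 149.6605
row 12: Σ corner-gray over 13 cells = 6265  → 155.6479
row 13: Σ corner-gray over 13 cells = 6079  → 151.0269
row 14: Σ corner-gray over 13 cells = 6820  → 169.4363
Σ rows: total corner-gray = 92843  → 2306.5947 mm³

2306.595


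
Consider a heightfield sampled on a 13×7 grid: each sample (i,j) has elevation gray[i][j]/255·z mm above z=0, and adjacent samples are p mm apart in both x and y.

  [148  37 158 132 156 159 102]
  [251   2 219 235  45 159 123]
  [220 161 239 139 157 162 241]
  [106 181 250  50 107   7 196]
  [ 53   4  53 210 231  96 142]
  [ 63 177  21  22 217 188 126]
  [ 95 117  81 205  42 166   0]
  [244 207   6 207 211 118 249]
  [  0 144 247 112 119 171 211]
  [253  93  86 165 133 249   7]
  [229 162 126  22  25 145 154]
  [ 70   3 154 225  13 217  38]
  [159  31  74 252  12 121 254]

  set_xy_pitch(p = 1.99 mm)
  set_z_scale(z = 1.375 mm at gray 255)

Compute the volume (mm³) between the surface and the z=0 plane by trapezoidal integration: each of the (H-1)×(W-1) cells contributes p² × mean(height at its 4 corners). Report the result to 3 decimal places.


204.358

height_mm = gray/255 × 1.375; cell vol = 1.99² × mean(4 corners)
unit = 1.99² × 1.375 / (4×255) = 0.00533837 mm³ per gray-sum
row 0: Σ corner-gray over 6 cells = 3228  → 17.2323
row 1: Σ corner-gray over 6 cells = 3871  → 20.6648
row 2: Σ corner-gray over 6 cells = 3669  → 19.5865
row 3: Σ corner-gray over 6 cells = 2875  → 15.3478
row 4: Σ corner-gray over 6 cells = 2822  → 15.0649
row 5: Σ corner-gray over 6 cells = 2756  → 14.7125
row 6: Σ corner-gray over 6 cells = 3308  → 17.6593
row 7: Σ corner-gray over 6 cells = 3788  → 20.2217
row 8: Σ corner-gray over 6 cells = 3509  → 18.7323
row 9: Σ corner-gray over 6 cells = 3055  → 16.3087
row 10: Σ corner-gray over 6 cells = 2675  → 14.2801
row 11: Σ corner-gray over 6 cells = 2725  → 14.5471
Σ rows: total corner-gray = 38281  → 204.3581 mm³


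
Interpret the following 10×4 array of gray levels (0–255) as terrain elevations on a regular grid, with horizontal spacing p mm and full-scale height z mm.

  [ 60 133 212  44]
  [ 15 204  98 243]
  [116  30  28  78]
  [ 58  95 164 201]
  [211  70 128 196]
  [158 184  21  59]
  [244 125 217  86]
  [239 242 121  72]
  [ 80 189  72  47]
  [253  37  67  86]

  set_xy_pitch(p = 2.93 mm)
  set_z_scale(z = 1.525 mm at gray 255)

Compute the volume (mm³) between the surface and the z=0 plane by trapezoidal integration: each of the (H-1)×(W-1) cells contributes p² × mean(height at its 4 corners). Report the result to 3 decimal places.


173.263

height_mm = gray/255 × 1.525; cell vol = 2.93² × mean(4 corners)
unit = 2.93² × 1.525 / (4×255) = 0.0128353 mm³ per gray-sum
row 0: Σ corner-gray over 3 cells = 1656  → 21.2552
row 1: Σ corner-gray over 3 cells = 1172  → 15.0429
row 2: Σ corner-gray over 3 cells = 1087  → 13.9519
row 3: Σ corner-gray over 3 cells = 1580  → 20.2797
row 4: Σ corner-gray over 3 cells = 1430  → 18.3544
row 5: Σ corner-gray over 3 cells = 1641  → 21.0627
row 6: Σ corner-gray over 3 cells = 2051  → 26.3251
row 7: Σ corner-gray over 3 cells = 1686  → 21.6403
row 8: Σ corner-gray over 3 cells = 1196  → 15.3510
Σ rows: total corner-gray = 13499  → 173.2633 mm³


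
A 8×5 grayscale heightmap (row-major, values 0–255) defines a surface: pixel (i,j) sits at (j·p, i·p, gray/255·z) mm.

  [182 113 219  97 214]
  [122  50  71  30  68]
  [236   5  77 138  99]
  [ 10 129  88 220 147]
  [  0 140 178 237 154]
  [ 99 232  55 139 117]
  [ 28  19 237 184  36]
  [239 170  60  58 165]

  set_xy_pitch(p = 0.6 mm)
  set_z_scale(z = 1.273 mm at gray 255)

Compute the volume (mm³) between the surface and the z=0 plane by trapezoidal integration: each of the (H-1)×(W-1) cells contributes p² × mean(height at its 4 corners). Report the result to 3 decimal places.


height_mm = gray/255 × 1.273; cell vol = 0.6² × mean(4 corners)
unit = 0.6² × 1.273 / (4×255) = 0.000449294 mm³ per gray-sum
row 0: Σ corner-gray over 4 cells = 1746  → 0.7845
row 1: Σ corner-gray over 4 cells = 1267  → 0.5693
row 2: Σ corner-gray over 4 cells = 1806  → 0.8114
row 3: Σ corner-gray over 4 cells = 2295  → 1.0311
row 4: Σ corner-gray over 4 cells = 2332  → 1.0478
row 5: Σ corner-gray over 4 cells = 2012  → 0.9040
row 6: Σ corner-gray over 4 cells = 1924  → 0.8644
Σ rows: total corner-gray = 13382  → 6.0125 mm³

6.012


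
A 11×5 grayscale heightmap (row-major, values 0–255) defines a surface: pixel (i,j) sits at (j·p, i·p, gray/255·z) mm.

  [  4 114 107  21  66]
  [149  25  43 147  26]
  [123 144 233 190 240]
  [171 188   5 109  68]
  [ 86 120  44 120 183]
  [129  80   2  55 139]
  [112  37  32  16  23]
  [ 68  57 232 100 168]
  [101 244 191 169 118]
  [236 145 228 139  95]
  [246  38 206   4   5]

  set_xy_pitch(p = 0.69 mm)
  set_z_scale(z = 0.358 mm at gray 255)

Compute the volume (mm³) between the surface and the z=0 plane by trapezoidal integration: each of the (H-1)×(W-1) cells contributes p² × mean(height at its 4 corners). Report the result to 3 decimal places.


3.033

height_mm = gray/255 × 0.358; cell vol = 0.69² × mean(4 corners)
unit = 0.69² × 0.358 / (4×255) = 0.000167102 mm³ per gray-sum
row 0: Σ corner-gray over 4 cells = 1159  → 0.1937
row 1: Σ corner-gray over 4 cells = 2102  → 0.3512
row 2: Σ corner-gray over 4 cells = 2340  → 0.3910
row 3: Σ corner-gray over 4 cells = 1680  → 0.2807
row 4: Σ corner-gray over 4 cells = 1379  → 0.2304
row 5: Σ corner-gray over 4 cells = 847  → 0.1415
row 6: Σ corner-gray over 4 cells = 1319  → 0.2204
row 7: Σ corner-gray over 4 cells = 2441  → 0.4079
row 8: Σ corner-gray over 4 cells = 2782  → 0.4649
row 9: Σ corner-gray over 4 cells = 2102  → 0.3512
Σ rows: total corner-gray = 18151  → 3.0331 mm³


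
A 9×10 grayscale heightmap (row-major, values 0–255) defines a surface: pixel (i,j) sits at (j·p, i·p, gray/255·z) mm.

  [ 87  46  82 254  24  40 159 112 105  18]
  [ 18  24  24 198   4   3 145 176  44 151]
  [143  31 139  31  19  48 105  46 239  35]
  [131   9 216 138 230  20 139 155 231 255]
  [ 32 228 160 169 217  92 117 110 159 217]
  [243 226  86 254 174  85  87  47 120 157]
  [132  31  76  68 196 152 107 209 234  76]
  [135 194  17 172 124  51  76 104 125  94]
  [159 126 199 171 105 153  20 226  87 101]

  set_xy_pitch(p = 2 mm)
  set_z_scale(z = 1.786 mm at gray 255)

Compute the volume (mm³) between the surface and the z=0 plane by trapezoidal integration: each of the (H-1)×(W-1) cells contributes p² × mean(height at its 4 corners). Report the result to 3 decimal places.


height_mm = gray/255 × 1.786; cell vol = 2² × mean(4 corners)
unit = 2² × 1.786 / (4×255) = 0.00700392 mm³ per gray-sum
row 0: Σ corner-gray over 9 cells = 3154  → 22.0904
row 1: Σ corner-gray over 9 cells = 2899  → 20.3044
row 2: Σ corner-gray over 9 cells = 4156  → 29.1083
row 3: Σ corner-gray over 9 cells = 5415  → 37.9262
row 4: Σ corner-gray over 9 cells = 5311  → 37.1978
row 5: Σ corner-gray over 9 cells = 4912  → 34.4033
row 6: Σ corner-gray over 9 cells = 4309  → 30.1799
row 7: Σ corner-gray over 9 cells = 4389  → 30.7402
Σ rows: total corner-gray = 34545  → 241.9505 mm³

241.950


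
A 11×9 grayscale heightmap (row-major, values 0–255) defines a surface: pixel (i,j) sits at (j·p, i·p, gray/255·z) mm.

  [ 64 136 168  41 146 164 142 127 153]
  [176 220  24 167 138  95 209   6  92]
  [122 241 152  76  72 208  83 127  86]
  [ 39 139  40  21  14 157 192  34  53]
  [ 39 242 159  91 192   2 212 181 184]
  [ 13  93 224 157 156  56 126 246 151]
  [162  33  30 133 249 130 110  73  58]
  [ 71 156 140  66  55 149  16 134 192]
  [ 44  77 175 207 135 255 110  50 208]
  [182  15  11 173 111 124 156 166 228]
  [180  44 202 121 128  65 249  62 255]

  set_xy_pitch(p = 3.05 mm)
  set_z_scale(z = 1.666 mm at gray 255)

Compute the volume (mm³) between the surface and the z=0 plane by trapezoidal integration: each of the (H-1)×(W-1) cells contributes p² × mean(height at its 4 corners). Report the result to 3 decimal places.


height_mm = gray/255 × 1.666; cell vol = 3.05² × mean(4 corners)
unit = 3.05² × 1.666 / (4×255) = 0.0151941 mm³ per gray-sum
row 0: Σ corner-gray over 8 cells = 4051  → 61.5512
row 1: Σ corner-gray over 8 cells = 4112  → 62.4781
row 2: Σ corner-gray over 8 cells = 3412  → 51.8422
row 3: Σ corner-gray over 8 cells = 3667  → 55.7167
row 4: Σ corner-gray over 8 cells = 4661  → 70.8196
row 5: Σ corner-gray over 8 cells = 4016  → 61.0194
row 6: Σ corner-gray over 8 cells = 3431  → 52.1309
row 7: Σ corner-gray over 8 cells = 3965  → 60.2445
row 8: Σ corner-gray over 8 cells = 4192  → 63.6936
row 9: Σ corner-gray over 8 cells = 4099  → 62.2805
Σ rows: total corner-gray = 39606  → 601.7769 mm³

601.777


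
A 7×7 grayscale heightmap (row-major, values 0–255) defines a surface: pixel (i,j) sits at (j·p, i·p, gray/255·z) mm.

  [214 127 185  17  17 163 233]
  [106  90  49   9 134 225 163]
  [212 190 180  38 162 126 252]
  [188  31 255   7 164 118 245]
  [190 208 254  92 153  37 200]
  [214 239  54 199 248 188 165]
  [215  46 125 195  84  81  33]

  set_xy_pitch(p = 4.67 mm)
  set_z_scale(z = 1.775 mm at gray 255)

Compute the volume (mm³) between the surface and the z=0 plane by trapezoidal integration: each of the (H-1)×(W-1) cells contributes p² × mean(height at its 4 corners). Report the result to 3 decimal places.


775.924

height_mm = gray/255 × 1.775; cell vol = 4.67² × mean(4 corners)
unit = 4.67² × 1.775 / (4×255) = 0.0379518 mm³ per gray-sum
row 0: Σ corner-gray over 6 cells = 2748  → 104.2914
row 1: Σ corner-gray over 6 cells = 3139  → 119.1306
row 2: Σ corner-gray over 6 cells = 3439  → 130.5161
row 3: Σ corner-gray over 6 cells = 3461  → 131.3510
row 4: Σ corner-gray over 6 cells = 4113  → 156.0956
row 5: Σ corner-gray over 6 cells = 3545  → 134.5390
Σ rows: total corner-gray = 20445  → 775.9238 mm³


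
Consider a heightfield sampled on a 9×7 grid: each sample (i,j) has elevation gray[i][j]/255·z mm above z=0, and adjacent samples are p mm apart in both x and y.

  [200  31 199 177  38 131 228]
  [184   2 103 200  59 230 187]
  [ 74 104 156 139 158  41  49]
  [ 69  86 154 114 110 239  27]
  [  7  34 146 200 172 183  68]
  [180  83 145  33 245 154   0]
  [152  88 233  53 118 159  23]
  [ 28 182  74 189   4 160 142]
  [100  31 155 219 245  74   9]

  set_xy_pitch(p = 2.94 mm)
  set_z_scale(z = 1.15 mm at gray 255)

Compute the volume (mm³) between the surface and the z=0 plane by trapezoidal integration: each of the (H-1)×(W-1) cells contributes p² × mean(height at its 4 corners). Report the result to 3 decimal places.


height_mm = gray/255 × 1.15; cell vol = 2.94² × mean(4 corners)
unit = 2.94² × 1.15 / (4×255) = 0.00974524 mm³ per gray-sum
row 0: Σ corner-gray over 6 cells = 3139  → 30.5903
row 1: Σ corner-gray over 6 cells = 2878  → 28.0468
row 2: Σ corner-gray over 6 cells = 2821  → 27.4913
row 3: Σ corner-gray over 6 cells = 3047  → 29.6937
row 4: Σ corner-gray over 6 cells = 3045  → 29.6742
row 5: Σ corner-gray over 6 cells = 2977  → 29.0116
row 6: Σ corner-gray over 6 cells = 2865  → 27.9201
row 7: Σ corner-gray over 6 cells = 2945  → 28.6997
Σ rows: total corner-gray = 23717  → 231.1277 mm³

231.128


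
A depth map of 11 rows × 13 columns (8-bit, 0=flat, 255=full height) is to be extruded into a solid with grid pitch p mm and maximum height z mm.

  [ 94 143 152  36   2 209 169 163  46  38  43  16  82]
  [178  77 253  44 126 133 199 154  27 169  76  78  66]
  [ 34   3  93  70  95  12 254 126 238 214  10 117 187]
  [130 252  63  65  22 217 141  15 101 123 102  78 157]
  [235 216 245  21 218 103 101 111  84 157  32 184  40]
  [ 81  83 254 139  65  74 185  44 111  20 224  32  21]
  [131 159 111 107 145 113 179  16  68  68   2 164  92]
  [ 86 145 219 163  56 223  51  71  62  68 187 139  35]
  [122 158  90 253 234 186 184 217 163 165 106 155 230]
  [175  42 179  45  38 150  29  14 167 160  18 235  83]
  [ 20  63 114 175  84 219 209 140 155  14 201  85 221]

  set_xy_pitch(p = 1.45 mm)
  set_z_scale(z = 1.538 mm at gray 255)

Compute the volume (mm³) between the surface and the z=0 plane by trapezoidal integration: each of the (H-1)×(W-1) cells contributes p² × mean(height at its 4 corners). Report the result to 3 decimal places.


181.816

height_mm = gray/255 × 1.538; cell vol = 1.45² × mean(4 corners)
unit = 1.45² × 1.538 / (4×255) = 0.00317024 mm³ per gray-sum
row 0: Σ corner-gray over 12 cells = 5126  → 16.2507
row 1: Σ corner-gray over 12 cells = 5601  → 17.7565
row 2: Σ corner-gray over 12 cells = 5330  → 16.8974
row 3: Σ corner-gray over 12 cells = 5864  → 18.5903
row 4: Σ corner-gray over 12 cells = 5783  → 18.3335
row 5: Σ corner-gray over 12 cells = 5051  → 16.0129
row 6: Σ corner-gray over 12 cells = 5376  → 17.0432
row 7: Σ corner-gray over 12 cells = 7063  → 22.3914
row 8: Σ corner-gray over 12 cells = 6586  → 20.8792
row 9: Σ corner-gray over 12 cells = 5571  → 17.6614
Σ rows: total corner-gray = 57351  → 181.8164 mm³


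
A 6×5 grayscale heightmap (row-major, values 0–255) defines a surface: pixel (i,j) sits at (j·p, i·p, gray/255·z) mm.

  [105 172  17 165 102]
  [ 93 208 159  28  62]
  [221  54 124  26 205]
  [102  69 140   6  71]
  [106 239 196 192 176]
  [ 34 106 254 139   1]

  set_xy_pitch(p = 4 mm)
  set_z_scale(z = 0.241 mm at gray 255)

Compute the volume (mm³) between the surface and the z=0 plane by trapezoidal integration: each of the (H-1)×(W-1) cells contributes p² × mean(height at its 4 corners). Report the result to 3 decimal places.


height_mm = gray/255 × 0.241; cell vol = 4² × mean(4 corners)
unit = 4² × 0.241 / (4×255) = 0.00378039 mm³ per gray-sum
row 0: Σ corner-gray over 4 cells = 1860  → 7.0315
row 1: Σ corner-gray over 4 cells = 1779  → 6.7253
row 2: Σ corner-gray over 4 cells = 1437  → 5.4324
row 3: Σ corner-gray over 4 cells = 2139  → 8.0863
row 4: Σ corner-gray over 4 cells = 2569  → 9.7118
Σ rows: total corner-gray = 9784  → 36.9874 mm³

36.987


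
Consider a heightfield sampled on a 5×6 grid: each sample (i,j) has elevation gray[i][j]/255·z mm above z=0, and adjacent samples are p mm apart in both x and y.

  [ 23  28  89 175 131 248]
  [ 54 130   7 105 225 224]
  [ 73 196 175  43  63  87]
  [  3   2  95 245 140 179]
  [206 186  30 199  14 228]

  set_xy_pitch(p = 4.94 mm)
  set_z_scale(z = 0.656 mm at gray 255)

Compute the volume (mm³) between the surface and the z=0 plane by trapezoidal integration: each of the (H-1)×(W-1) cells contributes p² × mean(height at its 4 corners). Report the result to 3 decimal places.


146.794

height_mm = gray/255 × 0.656; cell vol = 4.94² × mean(4 corners)
unit = 4.94² × 0.656 / (4×255) = 0.0156949 mm³ per gray-sum
row 0: Σ corner-gray over 5 cells = 2329  → 36.5533
row 1: Σ corner-gray over 5 cells = 2326  → 36.5063
row 2: Σ corner-gray over 5 cells = 2260  → 35.4704
row 3: Σ corner-gray over 5 cells = 2438  → 38.2641
Σ rows: total corner-gray = 9353  → 146.7941 mm³


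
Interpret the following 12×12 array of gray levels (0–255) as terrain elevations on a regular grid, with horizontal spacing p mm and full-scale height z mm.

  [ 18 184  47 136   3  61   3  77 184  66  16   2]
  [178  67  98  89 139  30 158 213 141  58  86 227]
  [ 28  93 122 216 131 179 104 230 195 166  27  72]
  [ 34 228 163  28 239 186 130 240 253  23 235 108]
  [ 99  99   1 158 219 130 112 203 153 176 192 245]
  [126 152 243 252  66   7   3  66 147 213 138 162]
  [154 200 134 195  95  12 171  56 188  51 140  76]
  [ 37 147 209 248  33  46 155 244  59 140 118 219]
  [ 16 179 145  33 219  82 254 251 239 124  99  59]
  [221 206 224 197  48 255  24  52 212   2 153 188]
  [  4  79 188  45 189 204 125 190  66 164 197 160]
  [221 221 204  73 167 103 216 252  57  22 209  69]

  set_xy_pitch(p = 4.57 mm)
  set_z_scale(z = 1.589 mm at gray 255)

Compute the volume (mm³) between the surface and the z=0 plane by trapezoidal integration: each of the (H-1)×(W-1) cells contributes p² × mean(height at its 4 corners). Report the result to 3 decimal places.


height_mm = gray/255 × 1.589; cell vol = 4.57² × mean(4 corners)
unit = 4.57² × 1.589 / (4×255) = 0.0325354 mm³ per gray-sum
row 0: Σ corner-gray over 11 cells = 4137  → 134.5989
row 1: Σ corner-gray over 11 cells = 5589  → 181.8403
row 2: Σ corner-gray over 11 cells = 6618  → 215.3193
row 3: Σ corner-gray over 11 cells = 6822  → 221.9565
row 4: Σ corner-gray over 11 cells = 6092  → 198.2056
row 5: Σ corner-gray over 11 cells = 5576  → 181.4174
row 6: Σ corner-gray over 11 cells = 5768  → 187.6642
row 7: Σ corner-gray over 11 cells = 6379  → 207.5433
row 8: Σ corner-gray over 11 cells = 6480  → 210.8294
row 9: Σ corner-gray over 11 cells = 6213  → 202.1424
row 10: Σ corner-gray over 11 cells = 6396  → 208.0964
Σ rows: total corner-gray = 66070  → 2149.6138 mm³

2149.614


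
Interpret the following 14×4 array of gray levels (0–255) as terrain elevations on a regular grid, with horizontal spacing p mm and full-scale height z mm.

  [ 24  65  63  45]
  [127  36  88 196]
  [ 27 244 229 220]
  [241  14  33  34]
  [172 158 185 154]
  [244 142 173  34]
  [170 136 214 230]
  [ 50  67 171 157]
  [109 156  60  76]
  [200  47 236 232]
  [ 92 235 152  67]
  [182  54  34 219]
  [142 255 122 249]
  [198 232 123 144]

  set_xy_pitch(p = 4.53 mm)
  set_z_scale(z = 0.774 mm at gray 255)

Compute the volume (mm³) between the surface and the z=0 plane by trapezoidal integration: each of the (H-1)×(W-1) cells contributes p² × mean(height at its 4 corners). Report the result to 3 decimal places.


336.178

height_mm = gray/255 × 0.774; cell vol = 4.53² × mean(4 corners)
unit = 4.53² × 0.774 / (4×255) = 0.0155717 mm³ per gray-sum
row 0: Σ corner-gray over 3 cells = 896  → 13.9523
row 1: Σ corner-gray over 3 cells = 1764  → 27.4686
row 2: Σ corner-gray over 3 cells = 1562  → 24.3231
row 3: Σ corner-gray over 3 cells = 1381  → 21.5046
row 4: Σ corner-gray over 3 cells = 1920  → 29.8977
row 5: Σ corner-gray over 3 cells = 2008  → 31.2681
row 6: Σ corner-gray over 3 cells = 1783  → 27.7644
row 7: Σ corner-gray over 3 cells = 1300  → 20.2433
row 8: Σ corner-gray over 3 cells = 1615  → 25.1484
row 9: Σ corner-gray over 3 cells = 1931  → 30.0690
row 10: Σ corner-gray over 3 cells = 1510  → 23.5133
row 11: Σ corner-gray over 3 cells = 1722  → 26.8145
row 12: Σ corner-gray over 3 cells = 2197  → 34.2111
Σ rows: total corner-gray = 21589  → 336.1783 mm³


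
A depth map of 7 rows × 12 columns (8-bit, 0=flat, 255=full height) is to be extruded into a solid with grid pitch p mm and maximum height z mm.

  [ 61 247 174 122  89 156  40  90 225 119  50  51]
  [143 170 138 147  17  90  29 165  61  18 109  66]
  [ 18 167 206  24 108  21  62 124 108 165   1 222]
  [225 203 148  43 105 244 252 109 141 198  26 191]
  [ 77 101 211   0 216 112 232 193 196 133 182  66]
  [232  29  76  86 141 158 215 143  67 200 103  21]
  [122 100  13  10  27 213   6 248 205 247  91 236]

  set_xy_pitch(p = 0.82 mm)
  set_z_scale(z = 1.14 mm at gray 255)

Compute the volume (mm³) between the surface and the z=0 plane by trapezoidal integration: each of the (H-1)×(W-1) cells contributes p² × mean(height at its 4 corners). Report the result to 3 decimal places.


height_mm = gray/255 × 1.14; cell vol = 0.82² × mean(4 corners)
unit = 0.82² × 1.14 / (4×255) = 0.000751506 mm³ per gray-sum
row 0: Σ corner-gray over 11 cells = 4833  → 3.6320
row 1: Σ corner-gray over 11 cells = 4309  → 3.2382
row 2: Σ corner-gray over 11 cells = 5566  → 4.1829
row 3: Σ corner-gray over 11 cells = 6649  → 4.9968
row 4: Σ corner-gray over 11 cells = 5984  → 4.4970
row 5: Σ corner-gray over 11 cells = 5367  → 4.0333
Σ rows: total corner-gray = 32708  → 24.5803 mm³

24.580


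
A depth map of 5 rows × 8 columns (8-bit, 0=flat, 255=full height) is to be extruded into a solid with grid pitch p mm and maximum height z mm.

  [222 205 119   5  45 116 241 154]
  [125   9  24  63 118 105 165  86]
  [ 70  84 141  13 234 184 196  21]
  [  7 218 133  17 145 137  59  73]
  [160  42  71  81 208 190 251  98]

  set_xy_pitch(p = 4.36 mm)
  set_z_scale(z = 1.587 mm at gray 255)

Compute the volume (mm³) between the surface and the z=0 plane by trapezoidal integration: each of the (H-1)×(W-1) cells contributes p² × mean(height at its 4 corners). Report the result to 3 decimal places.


height_mm = gray/255 × 1.587; cell vol = 4.36² × mean(4 corners)
unit = 4.36² × 1.587 / (4×255) = 0.0295767 mm³ per gray-sum
row 0: Σ corner-gray over 7 cells = 3017  → 89.2329
row 1: Σ corner-gray over 7 cells = 2974  → 87.9611
row 2: Σ corner-gray over 7 cells = 3293  → 97.3961
row 3: Σ corner-gray over 7 cells = 3442  → 101.8030
Σ rows: total corner-gray = 12726  → 376.3931 mm³

376.393


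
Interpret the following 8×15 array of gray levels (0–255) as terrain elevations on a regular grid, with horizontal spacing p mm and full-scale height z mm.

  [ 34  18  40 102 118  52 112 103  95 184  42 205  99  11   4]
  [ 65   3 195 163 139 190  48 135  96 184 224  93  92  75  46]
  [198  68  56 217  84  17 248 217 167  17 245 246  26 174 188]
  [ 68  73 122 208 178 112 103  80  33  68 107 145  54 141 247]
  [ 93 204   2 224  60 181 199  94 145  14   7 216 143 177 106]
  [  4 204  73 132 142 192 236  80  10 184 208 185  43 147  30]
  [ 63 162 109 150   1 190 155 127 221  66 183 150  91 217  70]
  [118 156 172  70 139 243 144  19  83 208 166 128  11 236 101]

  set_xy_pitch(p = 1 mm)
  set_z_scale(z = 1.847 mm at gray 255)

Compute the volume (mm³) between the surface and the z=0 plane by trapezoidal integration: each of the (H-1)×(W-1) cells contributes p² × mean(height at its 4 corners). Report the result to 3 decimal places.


height_mm = gray/255 × 1.847; cell vol = 1² × mean(4 corners)
unit = 1² × 1.847 / (4×255) = 0.00181078 mm³ per gray-sum
row 0: Σ corner-gray over 14 cells = 5785  → 10.4754
row 1: Σ corner-gray over 14 cells = 7335  → 13.2821
row 2: Σ corner-gray over 14 cells = 7113  → 12.8801
row 3: Σ corner-gray over 14 cells = 6694  → 12.1214
row 4: Σ corner-gray over 14 cells = 7237  → 13.1046
row 5: Σ corner-gray over 14 cells = 7483  → 13.5501
row 6: Σ corner-gray over 14 cells = 7546  → 13.6642
Σ rows: total corner-gray = 49193  → 89.0779 mm³

89.078


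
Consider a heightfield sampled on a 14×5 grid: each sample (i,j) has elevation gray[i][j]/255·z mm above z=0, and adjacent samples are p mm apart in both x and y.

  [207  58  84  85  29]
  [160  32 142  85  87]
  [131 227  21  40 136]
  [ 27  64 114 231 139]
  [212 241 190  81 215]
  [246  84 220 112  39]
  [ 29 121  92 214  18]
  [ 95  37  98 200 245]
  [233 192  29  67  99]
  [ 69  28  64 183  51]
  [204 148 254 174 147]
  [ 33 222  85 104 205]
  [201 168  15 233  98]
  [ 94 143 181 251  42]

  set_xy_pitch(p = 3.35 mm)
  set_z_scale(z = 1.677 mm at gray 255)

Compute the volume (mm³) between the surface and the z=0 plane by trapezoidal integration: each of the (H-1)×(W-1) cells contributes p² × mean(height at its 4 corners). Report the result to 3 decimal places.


491.944

height_mm = gray/255 × 1.677; cell vol = 3.35² × mean(4 corners)
unit = 3.35² × 1.677 / (4×255) = 0.0184511 mm³ per gray-sum
row 0: Σ corner-gray over 4 cells = 1455  → 26.8464
row 1: Σ corner-gray over 4 cells = 1608  → 29.6694
row 2: Σ corner-gray over 4 cells = 1827  → 33.7102
row 3: Σ corner-gray over 4 cells = 2435  → 44.9285
row 4: Σ corner-gray over 4 cells = 2568  → 47.3825
row 5: Σ corner-gray over 4 cells = 2018  → 37.2343
row 6: Σ corner-gray over 4 cells = 1911  → 35.2601
row 7: Σ corner-gray over 4 cells = 1918  → 35.3892
row 8: Σ corner-gray over 4 cells = 1578  → 29.1159
row 9: Σ corner-gray over 4 cells = 2173  → 40.0943
row 10: Σ corner-gray over 4 cells = 2563  → 47.2902
row 11: Σ corner-gray over 4 cells = 2191  → 40.4264
row 12: Σ corner-gray over 4 cells = 2417  → 44.5963
Σ rows: total corner-gray = 26662  → 491.9435 mm³


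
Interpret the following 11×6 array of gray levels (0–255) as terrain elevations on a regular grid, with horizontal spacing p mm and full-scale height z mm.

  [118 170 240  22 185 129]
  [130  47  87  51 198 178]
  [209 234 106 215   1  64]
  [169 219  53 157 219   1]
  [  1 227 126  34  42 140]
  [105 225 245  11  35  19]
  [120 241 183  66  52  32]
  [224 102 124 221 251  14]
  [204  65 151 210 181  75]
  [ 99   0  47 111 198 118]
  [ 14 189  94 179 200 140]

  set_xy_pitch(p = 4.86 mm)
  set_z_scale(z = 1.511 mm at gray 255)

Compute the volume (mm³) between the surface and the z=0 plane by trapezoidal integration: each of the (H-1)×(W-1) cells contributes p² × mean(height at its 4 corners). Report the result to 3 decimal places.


height_mm = gray/255 × 1.511; cell vol = 4.86² × mean(4 corners)
unit = 4.86² × 1.511 / (4×255) = 0.0349894 mm³ per gray-sum
row 0: Σ corner-gray over 5 cells = 2555  → 89.3980
row 1: Σ corner-gray over 5 cells = 2459  → 86.0390
row 2: Σ corner-gray over 5 cells = 2851  → 99.7549
row 3: Σ corner-gray over 5 cells = 2465  → 86.2489
row 4: Σ corner-gray over 5 cells = 2155  → 75.4022
row 5: Σ corner-gray over 5 cells = 2392  → 83.6947
row 6: Σ corner-gray over 5 cells = 2870  → 100.4197
row 7: Σ corner-gray over 5 cells = 3127  → 109.4119
row 8: Σ corner-gray over 5 cells = 2422  → 84.7444
row 9: Σ corner-gray over 5 cells = 2407  → 84.2196
Σ rows: total corner-gray = 25703  → 899.3332 mm³

899.333


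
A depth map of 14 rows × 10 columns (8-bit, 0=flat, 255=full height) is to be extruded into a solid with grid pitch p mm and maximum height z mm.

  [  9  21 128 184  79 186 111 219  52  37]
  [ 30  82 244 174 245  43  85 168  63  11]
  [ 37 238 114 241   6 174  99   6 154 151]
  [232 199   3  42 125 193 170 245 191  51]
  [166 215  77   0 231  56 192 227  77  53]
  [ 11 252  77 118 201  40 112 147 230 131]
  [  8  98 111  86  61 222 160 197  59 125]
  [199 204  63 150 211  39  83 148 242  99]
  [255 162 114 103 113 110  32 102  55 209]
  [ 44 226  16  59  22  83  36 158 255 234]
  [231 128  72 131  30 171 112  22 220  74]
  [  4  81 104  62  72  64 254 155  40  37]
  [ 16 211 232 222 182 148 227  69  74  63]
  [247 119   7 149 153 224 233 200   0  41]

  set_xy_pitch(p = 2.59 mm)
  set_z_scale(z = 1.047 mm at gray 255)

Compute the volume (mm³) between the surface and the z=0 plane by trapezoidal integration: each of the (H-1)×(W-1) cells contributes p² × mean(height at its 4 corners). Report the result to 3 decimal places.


height_mm = gray/255 × 1.047; cell vol = 2.59² × mean(4 corners)
unit = 2.59² × 1.047 / (4×255) = 0.00688567 mm³ per gray-sum
row 0: Σ corner-gray over 9 cells = 4255  → 29.2985
row 1: Σ corner-gray over 9 cells = 4501  → 30.9924
row 2: Σ corner-gray over 9 cells = 4871  → 33.5401
row 3: Σ corner-gray over 9 cells = 4988  → 34.3457
row 4: Σ corner-gray over 9 cells = 4865  → 33.4988
row 5: Σ corner-gray over 9 cells = 4617  → 31.7911
row 6: Σ corner-gray over 9 cells = 4699  → 32.3558
row 7: Σ corner-gray over 9 cells = 4624  → 31.8393
row 8: Σ corner-gray over 9 cells = 4034  → 27.7768
row 9: Σ corner-gray over 9 cells = 4065  → 27.9902
row 10: Σ corner-gray over 9 cells = 3782  → 26.0416
row 11: Σ corner-gray over 9 cells = 4514  → 31.0819
row 12: Σ corner-gray over 9 cells = 5267  → 36.2668
Σ rows: total corner-gray = 59082  → 406.8190 mm³

406.819


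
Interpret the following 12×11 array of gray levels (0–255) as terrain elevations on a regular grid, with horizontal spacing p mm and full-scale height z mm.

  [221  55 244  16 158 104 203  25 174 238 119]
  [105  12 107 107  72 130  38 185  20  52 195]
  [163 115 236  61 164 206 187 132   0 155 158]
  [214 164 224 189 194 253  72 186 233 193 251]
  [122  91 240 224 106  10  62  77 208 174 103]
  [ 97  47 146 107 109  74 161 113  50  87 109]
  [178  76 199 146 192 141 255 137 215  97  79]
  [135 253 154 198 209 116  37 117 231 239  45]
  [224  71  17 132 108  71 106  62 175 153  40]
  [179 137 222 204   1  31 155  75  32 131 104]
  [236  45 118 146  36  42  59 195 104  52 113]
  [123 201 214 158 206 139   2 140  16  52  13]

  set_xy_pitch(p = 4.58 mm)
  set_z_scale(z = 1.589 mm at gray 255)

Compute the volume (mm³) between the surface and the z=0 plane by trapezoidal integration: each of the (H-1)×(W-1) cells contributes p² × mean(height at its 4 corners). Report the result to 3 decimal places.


1853.689

height_mm = gray/255 × 1.589; cell vol = 4.58² × mean(4 corners)
unit = 4.58² × 1.589 / (4×255) = 0.0326779 mm³ per gray-sum
row 0: Σ corner-gray over 10 cells = 4520  → 147.7043
row 1: Σ corner-gray over 10 cells = 4579  → 149.6323
row 2: Σ corner-gray over 10 cells = 6714  → 219.3997
row 3: Σ corner-gray over 10 cells = 6490  → 212.0798
row 4: Σ corner-gray over 10 cells = 4603  → 150.4166
row 5: Σ corner-gray over 10 cells = 5167  → 168.8469
row 6: Σ corner-gray over 10 cells = 6461  → 211.1322
row 7: Σ corner-gray over 10 cells = 5342  → 174.5656
row 8: Σ corner-gray over 10 cells = 4313  → 140.9400
row 9: Σ corner-gray over 10 cells = 4202  → 137.3127
row 10: Σ corner-gray over 10 cells = 4335  → 141.6589
Σ rows: total corner-gray = 56726  → 1853.6889 mm³


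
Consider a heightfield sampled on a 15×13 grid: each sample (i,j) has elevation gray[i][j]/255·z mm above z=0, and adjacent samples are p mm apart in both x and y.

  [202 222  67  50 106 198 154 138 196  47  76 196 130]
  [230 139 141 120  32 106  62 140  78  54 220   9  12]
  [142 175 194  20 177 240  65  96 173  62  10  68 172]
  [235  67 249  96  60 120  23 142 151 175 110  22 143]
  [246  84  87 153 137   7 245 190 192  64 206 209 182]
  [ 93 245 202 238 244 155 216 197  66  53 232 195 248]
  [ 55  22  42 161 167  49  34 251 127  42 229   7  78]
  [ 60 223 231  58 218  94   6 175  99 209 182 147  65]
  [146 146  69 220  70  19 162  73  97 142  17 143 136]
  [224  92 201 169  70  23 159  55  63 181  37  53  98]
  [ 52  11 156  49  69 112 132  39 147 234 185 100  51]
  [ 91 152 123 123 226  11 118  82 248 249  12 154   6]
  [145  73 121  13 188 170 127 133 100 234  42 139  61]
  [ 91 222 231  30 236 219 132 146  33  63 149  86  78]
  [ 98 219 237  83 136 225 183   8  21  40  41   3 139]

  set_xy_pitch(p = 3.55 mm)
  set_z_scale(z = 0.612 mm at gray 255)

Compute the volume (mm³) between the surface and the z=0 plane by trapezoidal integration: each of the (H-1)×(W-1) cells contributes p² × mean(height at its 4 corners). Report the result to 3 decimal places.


632.179

height_mm = gray/255 × 0.612; cell vol = 3.55² × mean(4 corners)
unit = 3.55² × 0.612 / (4×255) = 0.0075615 mm³ per gray-sum
row 0: Σ corner-gray over 12 cells = 5676  → 42.9191
row 1: Σ corner-gray over 12 cells = 5318  → 40.2121
row 2: Σ corner-gray over 12 cells = 5682  → 42.9644
row 3: Σ corner-gray over 12 cells = 6384  → 48.2726
row 4: Σ corner-gray over 12 cells = 8003  → 60.5147
row 5: Σ corner-gray over 12 cells = 6822  → 51.5846
row 6: Σ corner-gray over 12 cells = 5804  → 43.8869
row 7: Σ corner-gray over 12 cells = 6007  → 45.4219
row 8: Σ corner-gray over 12 cells = 5126  → 38.7602
row 9: Σ corner-gray over 12 cells = 5099  → 38.5561
row 10: Σ corner-gray over 12 cells = 5664  → 42.8283
row 11: Σ corner-gray over 12 cells = 5979  → 45.2102
row 12: Σ corner-gray over 12 cells = 6149  → 46.4957
row 13: Σ corner-gray over 12 cells = 5892  → 44.5524
Σ rows: total corner-gray = 83605  → 632.1792 mm³


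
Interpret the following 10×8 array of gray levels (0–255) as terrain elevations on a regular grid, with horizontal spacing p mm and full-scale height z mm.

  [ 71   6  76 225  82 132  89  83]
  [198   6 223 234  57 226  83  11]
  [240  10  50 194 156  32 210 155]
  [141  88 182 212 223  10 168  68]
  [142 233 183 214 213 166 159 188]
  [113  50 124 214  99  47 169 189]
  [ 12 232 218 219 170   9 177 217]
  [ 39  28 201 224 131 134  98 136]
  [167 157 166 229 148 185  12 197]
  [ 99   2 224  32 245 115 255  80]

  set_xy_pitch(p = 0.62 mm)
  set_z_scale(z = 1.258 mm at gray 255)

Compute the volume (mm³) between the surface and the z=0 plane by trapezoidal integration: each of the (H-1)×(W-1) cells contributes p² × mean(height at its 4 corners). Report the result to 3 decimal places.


height_mm = gray/255 × 1.258; cell vol = 0.62² × mean(4 corners)
unit = 0.62² × 1.258 / (4×255) = 0.000474093 mm³ per gray-sum
row 0: Σ corner-gray over 7 cells = 3241  → 1.5365
row 1: Σ corner-gray over 7 cells = 3566  → 1.6906
row 2: Σ corner-gray over 7 cells = 3674  → 1.7418
row 3: Σ corner-gray over 7 cells = 4641  → 2.2003
row 4: Σ corner-gray over 7 cells = 4374  → 2.0737
row 5: Σ corner-gray over 7 cells = 3987  → 1.8902
row 6: Σ corner-gray over 7 cells = 4086  → 1.9371
row 7: Σ corner-gray over 7 cells = 3965  → 1.8798
row 8: Σ corner-gray over 7 cells = 4083  → 1.9357
Σ rows: total corner-gray = 35617  → 16.8858 mm³

16.886
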